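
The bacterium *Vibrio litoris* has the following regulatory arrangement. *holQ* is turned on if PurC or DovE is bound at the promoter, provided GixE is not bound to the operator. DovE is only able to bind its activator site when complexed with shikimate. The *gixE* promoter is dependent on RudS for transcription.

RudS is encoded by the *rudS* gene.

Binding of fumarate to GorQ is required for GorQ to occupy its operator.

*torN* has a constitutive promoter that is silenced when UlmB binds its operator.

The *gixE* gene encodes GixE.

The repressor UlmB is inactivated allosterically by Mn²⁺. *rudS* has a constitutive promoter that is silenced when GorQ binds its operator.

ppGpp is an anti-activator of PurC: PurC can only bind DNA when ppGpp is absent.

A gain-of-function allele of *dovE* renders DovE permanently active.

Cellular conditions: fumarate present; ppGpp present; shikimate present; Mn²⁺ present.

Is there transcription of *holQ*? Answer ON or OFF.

ON

ppGpp is present, so PurC is inactive.
DovE is constitutively active in this strain.
Fumarate is present, so GorQ is active.
With repressor GorQ bound, *rudS* is not transcribed.
So RudS is not produced.
Required activator RudS is absent, so *gixE* is not transcribed.
So GixE is not produced.
Activator DovE is present, so *holQ* is transcribed.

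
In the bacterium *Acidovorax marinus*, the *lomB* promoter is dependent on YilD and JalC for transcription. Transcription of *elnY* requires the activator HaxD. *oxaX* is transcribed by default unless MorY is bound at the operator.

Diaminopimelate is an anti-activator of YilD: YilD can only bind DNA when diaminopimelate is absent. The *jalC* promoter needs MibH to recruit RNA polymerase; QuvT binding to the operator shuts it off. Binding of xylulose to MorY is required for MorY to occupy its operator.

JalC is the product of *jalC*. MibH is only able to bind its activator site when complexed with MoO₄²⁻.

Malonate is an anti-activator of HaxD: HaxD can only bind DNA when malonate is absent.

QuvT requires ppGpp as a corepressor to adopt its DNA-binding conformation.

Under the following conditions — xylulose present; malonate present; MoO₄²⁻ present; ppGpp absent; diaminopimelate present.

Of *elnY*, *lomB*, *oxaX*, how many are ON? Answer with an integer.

0

Malonate is present, so HaxD is inactive.
Required activator HaxD is absent, so *elnY* is not transcribed.
→ *elnY* is OFF.
Diaminopimelate is present, so YilD is inactive.
MoO₄²⁻ is present, so MibH is active.
ppGpp is absent, so QuvT is inactive.
No repressor is bound and MibH is active, so *jalC* is transcribed.
So JalC is produced and active.
Required activator YilD is absent, so *lomB* is not transcribed.
→ *lomB* is OFF.
Xylulose is present, so MorY is active.
With repressor MorY bound, *oxaX* is not transcribed.
→ *oxaX* is OFF.
0 of the 3 genes are transcribed.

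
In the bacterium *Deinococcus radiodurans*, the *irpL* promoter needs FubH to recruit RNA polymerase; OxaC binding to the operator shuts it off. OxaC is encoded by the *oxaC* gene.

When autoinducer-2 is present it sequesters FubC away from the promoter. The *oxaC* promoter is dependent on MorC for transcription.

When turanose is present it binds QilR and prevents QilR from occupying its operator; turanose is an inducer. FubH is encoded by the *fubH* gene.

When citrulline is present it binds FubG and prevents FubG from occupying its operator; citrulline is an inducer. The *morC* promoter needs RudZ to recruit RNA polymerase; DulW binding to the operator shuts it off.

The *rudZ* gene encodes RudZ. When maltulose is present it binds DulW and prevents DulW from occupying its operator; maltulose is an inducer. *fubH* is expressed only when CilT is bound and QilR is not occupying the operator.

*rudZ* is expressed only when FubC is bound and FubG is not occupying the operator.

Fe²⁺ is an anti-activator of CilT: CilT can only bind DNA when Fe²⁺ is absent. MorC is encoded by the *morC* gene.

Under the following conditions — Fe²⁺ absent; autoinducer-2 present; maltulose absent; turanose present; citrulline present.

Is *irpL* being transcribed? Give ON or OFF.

ON

Maltulose is absent, so DulW is active.
Citrulline is present, so FubG is inactive.
Autoinducer-2 is present, so FubC is inactive.
Required activator FubC is absent, so *rudZ* is not transcribed.
So RudZ is not produced.
With repressor DulW bound, *morC* is not transcribed.
So MorC is not produced.
Required activator MorC is absent, so *oxaC* is not transcribed.
So OxaC is not produced.
Fe²⁺ is absent, so CilT is active.
Turanose is present, so QilR is inactive.
No repressor is bound and CilT is active, so *fubH* is transcribed.
So FubH is produced and active.
No repressor is bound and FubH is active, so *irpL* is transcribed.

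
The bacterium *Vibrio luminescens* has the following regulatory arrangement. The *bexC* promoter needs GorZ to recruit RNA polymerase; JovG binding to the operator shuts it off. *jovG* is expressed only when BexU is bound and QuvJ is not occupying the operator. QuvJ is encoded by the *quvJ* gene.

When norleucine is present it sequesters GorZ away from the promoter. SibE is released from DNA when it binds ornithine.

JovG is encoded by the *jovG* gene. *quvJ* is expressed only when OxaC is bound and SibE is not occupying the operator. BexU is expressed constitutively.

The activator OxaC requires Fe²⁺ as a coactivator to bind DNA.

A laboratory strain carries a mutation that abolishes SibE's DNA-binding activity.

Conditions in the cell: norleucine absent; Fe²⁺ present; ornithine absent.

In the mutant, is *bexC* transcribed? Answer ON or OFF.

Norleucine is absent, so GorZ is active.
Fe²⁺ is present, so OxaC is active.
SibE is non-functional in this strain, so it has no effect.
No repressor is bound and OxaC is active, so *quvJ* is transcribed.
So QuvJ is produced and active.
BexU is produced constitutively and is active.
With repressor QuvJ bound, *jovG* is not transcribed.
So JovG is not produced.
No repressor is bound and GorZ is active, so *bexC* is transcribed.

ON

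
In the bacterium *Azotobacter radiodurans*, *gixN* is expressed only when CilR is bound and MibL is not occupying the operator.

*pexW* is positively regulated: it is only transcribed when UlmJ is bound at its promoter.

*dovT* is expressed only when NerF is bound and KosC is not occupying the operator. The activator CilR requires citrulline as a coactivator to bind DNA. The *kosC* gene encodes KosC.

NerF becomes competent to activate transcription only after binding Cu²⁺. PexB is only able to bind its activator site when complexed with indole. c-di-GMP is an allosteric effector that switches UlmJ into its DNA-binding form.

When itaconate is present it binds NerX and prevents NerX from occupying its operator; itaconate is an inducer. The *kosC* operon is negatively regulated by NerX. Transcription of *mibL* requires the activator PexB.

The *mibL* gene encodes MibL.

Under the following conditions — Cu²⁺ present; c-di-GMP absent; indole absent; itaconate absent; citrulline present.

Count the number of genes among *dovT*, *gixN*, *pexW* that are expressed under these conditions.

Cu²⁺ is present, so NerF is active.
Itaconate is absent, so NerX is active.
With repressor NerX bound, *kosC* is not transcribed.
So KosC is not produced.
No repressor is bound and NerF is active, so *dovT* is transcribed.
→ *dovT* is ON.
Indole is absent, so PexB is inactive.
Required activator PexB is absent, so *mibL* is not transcribed.
So MibL is not produced.
Citrulline is present, so CilR is active.
No repressor is bound and CilR is active, so *gixN* is transcribed.
→ *gixN* is ON.
c-di-GMP is absent, so UlmJ is inactive.
Required activator UlmJ is absent, so *pexW* is not transcribed.
→ *pexW* is OFF.
2 of the 3 genes are transcribed.

2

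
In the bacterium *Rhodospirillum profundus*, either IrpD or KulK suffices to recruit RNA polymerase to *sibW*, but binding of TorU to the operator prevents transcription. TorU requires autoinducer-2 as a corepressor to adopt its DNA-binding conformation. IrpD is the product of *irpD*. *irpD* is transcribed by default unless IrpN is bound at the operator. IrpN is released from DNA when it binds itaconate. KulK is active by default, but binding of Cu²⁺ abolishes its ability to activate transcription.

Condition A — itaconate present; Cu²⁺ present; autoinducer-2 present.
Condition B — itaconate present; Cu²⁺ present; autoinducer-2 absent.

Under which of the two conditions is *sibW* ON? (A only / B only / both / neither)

B only

Condition A:
Itaconate is present, so IrpN is inactive.
With no repressor bound, *irpD* is transcribed.
So IrpD is produced and active.
Cu²⁺ is present, so KulK is inactive.
Autoinducer-2 is present, so TorU is active.
With repressor TorU bound, *sibW* is not transcribed.
→ *sibW* is OFF in A.
Condition B:
Itaconate is present, so IrpN is inactive.
With no repressor bound, *irpD* is transcribed.
So IrpD is produced and active.
Cu²⁺ is present, so KulK is inactive.
Autoinducer-2 is absent, so TorU is inactive.
Activator IrpD is present, so *sibW* is transcribed.
→ *sibW* is ON in B.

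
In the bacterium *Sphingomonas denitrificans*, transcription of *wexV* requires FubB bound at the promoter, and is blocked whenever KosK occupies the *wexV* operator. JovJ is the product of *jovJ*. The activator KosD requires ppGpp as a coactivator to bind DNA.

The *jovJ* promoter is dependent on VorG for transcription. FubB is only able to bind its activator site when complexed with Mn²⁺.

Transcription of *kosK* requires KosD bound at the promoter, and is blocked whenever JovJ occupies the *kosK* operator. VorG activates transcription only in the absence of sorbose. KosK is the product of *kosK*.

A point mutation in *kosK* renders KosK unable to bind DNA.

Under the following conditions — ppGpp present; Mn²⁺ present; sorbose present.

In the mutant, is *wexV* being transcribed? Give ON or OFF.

Mn²⁺ is present, so FubB is active.
KosK is non-functional in this strain, so it has no effect.
No repressor is bound and FubB is active, so *wexV* is transcribed.

ON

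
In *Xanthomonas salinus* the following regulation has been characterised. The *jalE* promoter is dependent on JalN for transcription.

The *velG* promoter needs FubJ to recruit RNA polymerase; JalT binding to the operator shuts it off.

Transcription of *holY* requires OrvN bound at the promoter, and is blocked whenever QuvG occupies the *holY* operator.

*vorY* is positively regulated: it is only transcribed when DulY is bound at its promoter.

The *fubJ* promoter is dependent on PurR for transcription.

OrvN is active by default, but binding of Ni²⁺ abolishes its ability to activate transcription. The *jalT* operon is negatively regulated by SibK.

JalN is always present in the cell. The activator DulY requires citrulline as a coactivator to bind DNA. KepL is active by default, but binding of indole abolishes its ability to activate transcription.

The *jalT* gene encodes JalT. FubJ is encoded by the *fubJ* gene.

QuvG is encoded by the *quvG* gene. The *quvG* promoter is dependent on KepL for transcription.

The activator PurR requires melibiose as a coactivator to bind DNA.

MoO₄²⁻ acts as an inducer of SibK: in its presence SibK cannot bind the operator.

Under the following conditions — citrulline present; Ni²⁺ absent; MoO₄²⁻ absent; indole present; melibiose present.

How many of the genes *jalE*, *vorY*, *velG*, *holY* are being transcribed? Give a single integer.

4

JalN is produced constitutively and is active.
No repressor is bound and JalN is active, so *jalE* is transcribed.
→ *jalE* is ON.
Citrulline is present, so DulY is active.
No repressor is bound and DulY is active, so *vorY* is transcribed.
→ *vorY* is ON.
Melibiose is present, so PurR is active.
No repressor is bound and PurR is active, so *fubJ* is transcribed.
So FubJ is produced and active.
MoO₄²⁻ is absent, so SibK is active.
With repressor SibK bound, *jalT* is not transcribed.
So JalT is not produced.
No repressor is bound and FubJ is active, so *velG* is transcribed.
→ *velG* is ON.
Indole is present, so KepL is inactive.
Required activator KepL is absent, so *quvG* is not transcribed.
So QuvG is not produced.
Ni²⁺ is absent, so OrvN is active.
No repressor is bound and OrvN is active, so *holY* is transcribed.
→ *holY* is ON.
4 of the 4 genes are transcribed.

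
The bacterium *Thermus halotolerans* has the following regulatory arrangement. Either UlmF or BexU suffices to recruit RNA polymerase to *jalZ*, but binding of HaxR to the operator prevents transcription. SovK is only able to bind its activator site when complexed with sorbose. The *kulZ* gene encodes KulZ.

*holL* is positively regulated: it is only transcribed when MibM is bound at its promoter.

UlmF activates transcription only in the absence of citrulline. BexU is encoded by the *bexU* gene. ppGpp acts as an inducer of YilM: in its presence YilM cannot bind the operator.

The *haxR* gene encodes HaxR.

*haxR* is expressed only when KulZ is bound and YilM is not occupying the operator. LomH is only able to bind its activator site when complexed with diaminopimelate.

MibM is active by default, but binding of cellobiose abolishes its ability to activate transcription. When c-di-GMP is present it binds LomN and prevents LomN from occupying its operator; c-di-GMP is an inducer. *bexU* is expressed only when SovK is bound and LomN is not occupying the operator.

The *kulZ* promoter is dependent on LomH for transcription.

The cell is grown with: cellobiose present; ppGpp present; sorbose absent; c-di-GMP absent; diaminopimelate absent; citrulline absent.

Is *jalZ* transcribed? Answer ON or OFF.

Diaminopimelate is absent, so LomH is inactive.
Required activator LomH is absent, so *kulZ* is not transcribed.
So KulZ is not produced.
ppGpp is present, so YilM is inactive.
Required activator KulZ is absent, so *haxR* is not transcribed.
So HaxR is not produced.
Citrulline is absent, so UlmF is active.
c-di-GMP is absent, so LomN is active.
Sorbose is absent, so SovK is inactive.
With repressor LomN bound, *bexU* is not transcribed.
So BexU is not produced.
Activator UlmF is present, so *jalZ* is transcribed.

ON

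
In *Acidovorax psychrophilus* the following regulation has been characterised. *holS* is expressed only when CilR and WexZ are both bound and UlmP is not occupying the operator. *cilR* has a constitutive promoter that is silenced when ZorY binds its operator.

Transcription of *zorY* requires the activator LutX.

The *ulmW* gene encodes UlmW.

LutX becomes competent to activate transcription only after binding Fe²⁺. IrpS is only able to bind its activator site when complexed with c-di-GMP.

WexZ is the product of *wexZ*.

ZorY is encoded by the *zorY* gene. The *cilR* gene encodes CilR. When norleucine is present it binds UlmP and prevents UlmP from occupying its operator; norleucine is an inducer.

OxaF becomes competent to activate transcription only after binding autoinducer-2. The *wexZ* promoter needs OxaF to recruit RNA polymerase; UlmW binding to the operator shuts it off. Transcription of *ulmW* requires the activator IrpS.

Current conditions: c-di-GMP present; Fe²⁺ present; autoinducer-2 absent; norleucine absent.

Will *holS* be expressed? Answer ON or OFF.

OFF

Fe²⁺ is present, so LutX is active.
No repressor is bound and LutX is active, so *zorY* is transcribed.
So ZorY is produced and active.
With repressor ZorY bound, *cilR* is not transcribed.
So CilR is not produced.
Autoinducer-2 is absent, so OxaF is inactive.
c-di-GMP is present, so IrpS is active.
No repressor is bound and IrpS is active, so *ulmW* is transcribed.
So UlmW is produced and active.
With repressor UlmW bound, *wexZ* is not transcribed.
So WexZ is not produced.
Norleucine is absent, so UlmP is active.
With repressor UlmP bound, *holS* is not transcribed.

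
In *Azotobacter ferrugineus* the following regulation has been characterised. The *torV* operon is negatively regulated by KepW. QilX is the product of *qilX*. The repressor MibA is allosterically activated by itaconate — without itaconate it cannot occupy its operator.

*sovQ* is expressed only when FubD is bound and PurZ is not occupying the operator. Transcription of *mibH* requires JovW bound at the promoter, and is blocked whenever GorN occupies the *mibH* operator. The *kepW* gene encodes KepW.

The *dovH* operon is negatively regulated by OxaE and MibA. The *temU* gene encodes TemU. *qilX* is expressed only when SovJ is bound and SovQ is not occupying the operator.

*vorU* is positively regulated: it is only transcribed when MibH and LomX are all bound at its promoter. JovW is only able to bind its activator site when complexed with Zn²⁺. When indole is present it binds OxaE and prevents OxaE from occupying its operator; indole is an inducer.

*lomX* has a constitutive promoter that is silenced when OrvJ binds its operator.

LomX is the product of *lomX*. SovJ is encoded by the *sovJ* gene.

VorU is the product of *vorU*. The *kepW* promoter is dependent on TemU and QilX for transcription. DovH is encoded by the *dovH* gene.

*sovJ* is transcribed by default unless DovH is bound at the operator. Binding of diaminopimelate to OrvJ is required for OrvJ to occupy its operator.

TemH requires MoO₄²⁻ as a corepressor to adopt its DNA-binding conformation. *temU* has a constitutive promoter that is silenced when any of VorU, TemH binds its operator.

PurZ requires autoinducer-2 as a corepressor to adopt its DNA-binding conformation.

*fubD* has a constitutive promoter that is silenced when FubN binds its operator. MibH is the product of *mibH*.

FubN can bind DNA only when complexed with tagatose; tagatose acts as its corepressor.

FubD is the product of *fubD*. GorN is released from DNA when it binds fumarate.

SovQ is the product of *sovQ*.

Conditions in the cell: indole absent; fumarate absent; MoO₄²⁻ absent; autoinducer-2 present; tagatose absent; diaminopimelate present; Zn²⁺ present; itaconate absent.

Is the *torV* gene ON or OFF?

OFF

Fumarate is absent, so GorN is active.
Zn²⁺ is present, so JovW is active.
With repressor GorN bound, *mibH* is not transcribed.
So MibH is not produced.
Diaminopimelate is present, so OrvJ is active.
With repressor OrvJ bound, *lomX* is not transcribed.
So LomX is not produced.
Required activator MibH is absent, so *vorU* is not transcribed.
So VorU is not produced.
MoO₄²⁻ is absent, so TemH is inactive.
With no repressor bound, *temU* is transcribed.
So TemU is produced and active.
Indole is absent, so OxaE is active.
Itaconate is absent, so MibA is inactive.
With repressor OxaE bound, *dovH* is not transcribed.
So DovH is not produced.
With no repressor bound, *sovJ* is transcribed.
So SovJ is produced and active.
Autoinducer-2 is present, so PurZ is active.
Tagatose is absent, so FubN is inactive.
With no repressor bound, *fubD* is transcribed.
So FubD is produced and active.
With repressor PurZ bound, *sovQ* is not transcribed.
So SovQ is not produced.
No repressor is bound and SovJ is active, so *qilX* is transcribed.
So QilX is produced and active.
No repressor is bound and TemU and QilX are active, so *kepW* is transcribed.
So KepW is produced and active.
With repressor KepW bound, *torV* is not transcribed.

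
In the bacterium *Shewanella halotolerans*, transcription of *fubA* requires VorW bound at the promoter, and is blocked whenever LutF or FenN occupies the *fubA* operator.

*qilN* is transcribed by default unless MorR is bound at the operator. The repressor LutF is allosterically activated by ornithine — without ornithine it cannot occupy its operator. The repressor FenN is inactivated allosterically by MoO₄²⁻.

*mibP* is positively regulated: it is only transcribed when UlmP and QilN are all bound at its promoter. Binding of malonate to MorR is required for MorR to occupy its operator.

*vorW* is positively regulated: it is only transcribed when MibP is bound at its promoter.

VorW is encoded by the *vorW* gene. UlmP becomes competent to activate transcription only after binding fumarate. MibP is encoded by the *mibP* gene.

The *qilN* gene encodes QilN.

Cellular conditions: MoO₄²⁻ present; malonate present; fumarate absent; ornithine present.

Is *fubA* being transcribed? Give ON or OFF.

Fumarate is absent, so UlmP is inactive.
Malonate is present, so MorR is active.
With repressor MorR bound, *qilN* is not transcribed.
So QilN is not produced.
Required activator UlmP is absent, so *mibP* is not transcribed.
So MibP is not produced.
Required activator MibP is absent, so *vorW* is not transcribed.
So VorW is not produced.
Ornithine is present, so LutF is active.
MoO₄²⁻ is present, so FenN is inactive.
With repressor LutF bound, *fubA* is not transcribed.

OFF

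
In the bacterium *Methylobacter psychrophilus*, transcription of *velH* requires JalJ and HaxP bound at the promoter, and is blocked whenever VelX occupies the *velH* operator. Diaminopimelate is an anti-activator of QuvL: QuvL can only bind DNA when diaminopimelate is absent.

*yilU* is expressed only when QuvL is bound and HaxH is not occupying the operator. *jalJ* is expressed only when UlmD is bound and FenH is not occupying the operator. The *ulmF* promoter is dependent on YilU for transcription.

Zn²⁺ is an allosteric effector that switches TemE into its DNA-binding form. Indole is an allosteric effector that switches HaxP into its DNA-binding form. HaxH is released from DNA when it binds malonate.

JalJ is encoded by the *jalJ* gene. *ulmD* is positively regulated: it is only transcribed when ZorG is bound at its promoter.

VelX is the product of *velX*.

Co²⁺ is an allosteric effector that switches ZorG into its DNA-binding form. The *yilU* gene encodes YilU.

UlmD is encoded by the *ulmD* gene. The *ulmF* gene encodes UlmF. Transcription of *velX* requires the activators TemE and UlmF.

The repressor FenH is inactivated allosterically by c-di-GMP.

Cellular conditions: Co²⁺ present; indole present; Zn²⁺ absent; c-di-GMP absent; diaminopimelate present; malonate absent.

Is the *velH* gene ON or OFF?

OFF

Zn²⁺ is absent, so TemE is inactive.
Diaminopimelate is present, so QuvL is inactive.
Malonate is absent, so HaxH is active.
With repressor HaxH bound, *yilU* is not transcribed.
So YilU is not produced.
Required activator YilU is absent, so *ulmF* is not transcribed.
So UlmF is not produced.
Required activator TemE is absent, so *velX* is not transcribed.
So VelX is not produced.
Co²⁺ is present, so ZorG is active.
No repressor is bound and ZorG is active, so *ulmD* is transcribed.
So UlmD is produced and active.
c-di-GMP is absent, so FenH is active.
With repressor FenH bound, *jalJ* is not transcribed.
So JalJ is not produced.
Indole is present, so HaxP is active.
Required activator JalJ is absent, so *velH* is not transcribed.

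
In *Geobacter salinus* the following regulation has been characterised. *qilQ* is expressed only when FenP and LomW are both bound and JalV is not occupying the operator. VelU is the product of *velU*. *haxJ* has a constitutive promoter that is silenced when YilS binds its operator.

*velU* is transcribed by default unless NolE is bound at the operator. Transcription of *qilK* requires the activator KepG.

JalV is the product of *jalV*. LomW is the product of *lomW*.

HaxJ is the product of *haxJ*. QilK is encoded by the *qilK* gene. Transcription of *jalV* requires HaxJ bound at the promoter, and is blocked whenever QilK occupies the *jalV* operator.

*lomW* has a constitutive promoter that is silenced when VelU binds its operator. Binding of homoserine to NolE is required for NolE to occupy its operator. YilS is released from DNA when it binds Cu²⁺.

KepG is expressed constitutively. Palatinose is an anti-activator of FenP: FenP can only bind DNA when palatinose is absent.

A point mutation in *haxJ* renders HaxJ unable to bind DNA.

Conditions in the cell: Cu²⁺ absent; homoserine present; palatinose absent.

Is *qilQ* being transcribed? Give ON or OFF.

ON

KepG is produced constitutively and is active.
No repressor is bound and KepG is active, so *qilK* is transcribed.
So QilK is produced and active.
HaxJ is non-functional in this strain, so it has no effect.
With repressor QilK bound, *jalV* is not transcribed.
So JalV is not produced.
Palatinose is absent, so FenP is active.
Homoserine is present, so NolE is active.
With repressor NolE bound, *velU* is not transcribed.
So VelU is not produced.
With no repressor bound, *lomW* is transcribed.
So LomW is produced and active.
No repressor is bound and FenP and LomW are active, so *qilQ* is transcribed.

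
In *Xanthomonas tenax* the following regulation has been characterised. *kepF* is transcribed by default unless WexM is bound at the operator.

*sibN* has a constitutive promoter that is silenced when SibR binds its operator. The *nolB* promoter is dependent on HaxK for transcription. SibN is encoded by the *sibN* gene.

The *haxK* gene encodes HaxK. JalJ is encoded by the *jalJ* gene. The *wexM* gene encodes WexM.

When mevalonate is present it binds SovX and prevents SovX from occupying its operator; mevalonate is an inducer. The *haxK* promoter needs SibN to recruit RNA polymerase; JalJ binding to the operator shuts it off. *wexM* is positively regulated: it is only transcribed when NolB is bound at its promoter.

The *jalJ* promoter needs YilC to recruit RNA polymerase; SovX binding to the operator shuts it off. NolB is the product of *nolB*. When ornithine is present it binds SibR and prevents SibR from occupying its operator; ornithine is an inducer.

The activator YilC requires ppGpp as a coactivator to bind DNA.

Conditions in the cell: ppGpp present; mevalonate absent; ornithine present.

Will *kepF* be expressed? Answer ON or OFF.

OFF

Ornithine is present, so SibR is inactive.
With no repressor bound, *sibN* is transcribed.
So SibN is produced and active.
Mevalonate is absent, so SovX is active.
ppGpp is present, so YilC is active.
With repressor SovX bound, *jalJ* is not transcribed.
So JalJ is not produced.
No repressor is bound and SibN is active, so *haxK* is transcribed.
So HaxK is produced and active.
No repressor is bound and HaxK is active, so *nolB* is transcribed.
So NolB is produced and active.
No repressor is bound and NolB is active, so *wexM* is transcribed.
So WexM is produced and active.
With repressor WexM bound, *kepF* is not transcribed.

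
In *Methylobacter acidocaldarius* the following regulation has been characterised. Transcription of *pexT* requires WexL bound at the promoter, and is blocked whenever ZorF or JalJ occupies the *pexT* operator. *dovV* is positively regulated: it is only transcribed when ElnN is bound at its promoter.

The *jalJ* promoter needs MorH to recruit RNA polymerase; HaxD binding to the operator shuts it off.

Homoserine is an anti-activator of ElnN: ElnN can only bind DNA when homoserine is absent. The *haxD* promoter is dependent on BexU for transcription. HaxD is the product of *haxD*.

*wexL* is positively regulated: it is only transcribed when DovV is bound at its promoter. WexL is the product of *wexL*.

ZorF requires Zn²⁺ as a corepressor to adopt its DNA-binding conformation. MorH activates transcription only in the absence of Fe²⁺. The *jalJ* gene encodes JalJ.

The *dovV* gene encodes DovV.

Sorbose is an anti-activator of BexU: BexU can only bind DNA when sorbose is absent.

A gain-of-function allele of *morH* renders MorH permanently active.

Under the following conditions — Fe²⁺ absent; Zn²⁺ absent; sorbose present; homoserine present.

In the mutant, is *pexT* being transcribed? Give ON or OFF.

OFF

Zn²⁺ is absent, so ZorF is inactive.
Homoserine is present, so ElnN is inactive.
Required activator ElnN is absent, so *dovV* is not transcribed.
So DovV is not produced.
Required activator DovV is absent, so *wexL* is not transcribed.
So WexL is not produced.
MorH is constitutively active in this strain.
Sorbose is present, so BexU is inactive.
Required activator BexU is absent, so *haxD* is not transcribed.
So HaxD is not produced.
No repressor is bound and MorH is active, so *jalJ* is transcribed.
So JalJ is produced and active.
With repressor JalJ bound, *pexT* is not transcribed.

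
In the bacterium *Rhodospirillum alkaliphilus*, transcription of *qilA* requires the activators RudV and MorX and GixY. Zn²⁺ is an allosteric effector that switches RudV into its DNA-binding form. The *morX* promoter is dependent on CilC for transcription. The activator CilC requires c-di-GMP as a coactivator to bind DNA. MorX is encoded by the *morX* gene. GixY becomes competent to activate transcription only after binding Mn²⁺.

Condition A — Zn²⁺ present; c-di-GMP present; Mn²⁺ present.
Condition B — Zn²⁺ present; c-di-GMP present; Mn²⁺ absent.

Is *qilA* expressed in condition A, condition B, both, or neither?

Condition A:
Zn²⁺ is present, so RudV is active.
c-di-GMP is present, so CilC is active.
No repressor is bound and CilC is active, so *morX* is transcribed.
So MorX is produced and active.
Mn²⁺ is present, so GixY is active.
No repressor is bound and RudV and MorX and GixY are active, so *qilA* is transcribed.
→ *qilA* is ON in A.
Condition B:
Zn²⁺ is present, so RudV is active.
c-di-GMP is present, so CilC is active.
No repressor is bound and CilC is active, so *morX* is transcribed.
So MorX is produced and active.
Mn²⁺ is absent, so GixY is inactive.
Required activator GixY is absent, so *qilA* is not transcribed.
→ *qilA* is OFF in B.

A only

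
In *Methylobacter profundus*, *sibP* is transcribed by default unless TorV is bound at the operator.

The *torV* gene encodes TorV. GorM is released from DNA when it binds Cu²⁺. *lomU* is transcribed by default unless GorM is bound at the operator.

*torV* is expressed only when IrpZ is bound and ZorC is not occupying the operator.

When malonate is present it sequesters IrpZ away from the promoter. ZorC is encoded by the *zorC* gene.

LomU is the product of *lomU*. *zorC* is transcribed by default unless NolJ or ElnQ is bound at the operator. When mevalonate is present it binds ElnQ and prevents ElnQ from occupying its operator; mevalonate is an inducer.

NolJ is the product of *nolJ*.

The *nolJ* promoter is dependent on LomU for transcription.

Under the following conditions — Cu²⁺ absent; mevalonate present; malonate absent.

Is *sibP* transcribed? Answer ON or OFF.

Cu²⁺ is absent, so GorM is active.
With repressor GorM bound, *lomU* is not transcribed.
So LomU is not produced.
Required activator LomU is absent, so *nolJ* is not transcribed.
So NolJ is not produced.
Mevalonate is present, so ElnQ is inactive.
With no repressor bound, *zorC* is transcribed.
So ZorC is produced and active.
Malonate is absent, so IrpZ is active.
With repressor ZorC bound, *torV* is not transcribed.
So TorV is not produced.
With no repressor bound, *sibP* is transcribed.

ON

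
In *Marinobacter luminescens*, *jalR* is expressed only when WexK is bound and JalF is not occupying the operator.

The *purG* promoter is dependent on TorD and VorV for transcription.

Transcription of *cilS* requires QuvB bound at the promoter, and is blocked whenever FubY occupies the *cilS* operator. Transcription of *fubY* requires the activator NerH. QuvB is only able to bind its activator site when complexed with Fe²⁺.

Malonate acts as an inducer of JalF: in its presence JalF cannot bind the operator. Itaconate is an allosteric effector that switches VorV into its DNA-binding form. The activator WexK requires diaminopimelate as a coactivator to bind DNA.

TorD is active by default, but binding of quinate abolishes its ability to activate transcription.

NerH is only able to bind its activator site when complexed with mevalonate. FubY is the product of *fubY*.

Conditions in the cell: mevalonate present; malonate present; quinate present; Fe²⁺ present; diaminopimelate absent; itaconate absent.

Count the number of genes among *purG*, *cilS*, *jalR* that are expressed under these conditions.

Quinate is present, so TorD is inactive.
Itaconate is absent, so VorV is inactive.
Required activator TorD is absent, so *purG* is not transcribed.
→ *purG* is OFF.
Fe²⁺ is present, so QuvB is active.
Mevalonate is present, so NerH is active.
No repressor is bound and NerH is active, so *fubY* is transcribed.
So FubY is produced and active.
With repressor FubY bound, *cilS* is not transcribed.
→ *cilS* is OFF.
Malonate is present, so JalF is inactive.
Diaminopimelate is absent, so WexK is inactive.
Required activator WexK is absent, so *jalR* is not transcribed.
→ *jalR* is OFF.
0 of the 3 genes are transcribed.

0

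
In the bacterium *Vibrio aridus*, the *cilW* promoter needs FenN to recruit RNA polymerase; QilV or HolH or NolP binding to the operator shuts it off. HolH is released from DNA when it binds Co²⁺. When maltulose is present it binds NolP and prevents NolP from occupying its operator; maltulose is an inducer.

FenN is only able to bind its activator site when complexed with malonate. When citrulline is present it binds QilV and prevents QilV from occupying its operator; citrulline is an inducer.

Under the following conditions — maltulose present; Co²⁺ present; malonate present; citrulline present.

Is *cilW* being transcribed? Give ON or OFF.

ON

Citrulline is present, so QilV is inactive.
Co²⁺ is present, so HolH is inactive.
Maltulose is present, so NolP is inactive.
Malonate is present, so FenN is active.
No repressor is bound and FenN is active, so *cilW* is transcribed.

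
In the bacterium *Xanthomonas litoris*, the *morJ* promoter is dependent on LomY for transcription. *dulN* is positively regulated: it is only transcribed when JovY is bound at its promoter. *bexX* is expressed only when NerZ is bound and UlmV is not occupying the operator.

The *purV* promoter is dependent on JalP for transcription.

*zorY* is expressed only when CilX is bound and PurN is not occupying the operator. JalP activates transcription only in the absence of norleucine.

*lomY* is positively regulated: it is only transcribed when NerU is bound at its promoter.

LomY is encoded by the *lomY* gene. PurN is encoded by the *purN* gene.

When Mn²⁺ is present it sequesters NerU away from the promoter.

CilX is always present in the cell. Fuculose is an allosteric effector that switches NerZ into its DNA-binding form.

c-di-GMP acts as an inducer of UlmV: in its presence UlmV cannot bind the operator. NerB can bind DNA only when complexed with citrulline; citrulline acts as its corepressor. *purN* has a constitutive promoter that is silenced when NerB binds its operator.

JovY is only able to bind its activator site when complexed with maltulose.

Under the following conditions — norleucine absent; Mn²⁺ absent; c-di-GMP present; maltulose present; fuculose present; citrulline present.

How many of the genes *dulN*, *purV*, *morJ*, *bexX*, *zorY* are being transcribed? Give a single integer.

Maltulose is present, so JovY is active.
No repressor is bound and JovY is active, so *dulN* is transcribed.
→ *dulN* is ON.
Norleucine is absent, so JalP is active.
No repressor is bound and JalP is active, so *purV* is transcribed.
→ *purV* is ON.
Mn²⁺ is absent, so NerU is active.
No repressor is bound and NerU is active, so *lomY* is transcribed.
So LomY is produced and active.
No repressor is bound and LomY is active, so *morJ* is transcribed.
→ *morJ* is ON.
c-di-GMP is present, so UlmV is inactive.
Fuculose is present, so NerZ is active.
No repressor is bound and NerZ is active, so *bexX* is transcribed.
→ *bexX* is ON.
CilX is produced constitutively and is active.
Citrulline is present, so NerB is active.
With repressor NerB bound, *purN* is not transcribed.
So PurN is not produced.
No repressor is bound and CilX is active, so *zorY* is transcribed.
→ *zorY* is ON.
5 of the 5 genes are transcribed.

5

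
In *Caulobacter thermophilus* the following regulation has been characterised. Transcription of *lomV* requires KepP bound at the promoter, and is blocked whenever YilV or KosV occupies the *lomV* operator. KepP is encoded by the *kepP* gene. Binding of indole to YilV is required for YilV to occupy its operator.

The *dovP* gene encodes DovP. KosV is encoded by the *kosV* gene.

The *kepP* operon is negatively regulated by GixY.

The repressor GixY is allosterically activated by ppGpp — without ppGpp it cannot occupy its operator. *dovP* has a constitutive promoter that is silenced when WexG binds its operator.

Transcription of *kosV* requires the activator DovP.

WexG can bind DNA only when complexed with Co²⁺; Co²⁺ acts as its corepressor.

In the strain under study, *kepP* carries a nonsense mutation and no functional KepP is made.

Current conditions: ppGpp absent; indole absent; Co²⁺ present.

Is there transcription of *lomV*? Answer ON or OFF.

Indole is absent, so YilV is inactive.
KepP is non-functional in this strain, so it has no effect.
Co²⁺ is present, so WexG is active.
With repressor WexG bound, *dovP* is not transcribed.
So DovP is not produced.
Required activator DovP is absent, so *kosV* is not transcribed.
So KosV is not produced.
Required activator KepP is absent, so *lomV* is not transcribed.

OFF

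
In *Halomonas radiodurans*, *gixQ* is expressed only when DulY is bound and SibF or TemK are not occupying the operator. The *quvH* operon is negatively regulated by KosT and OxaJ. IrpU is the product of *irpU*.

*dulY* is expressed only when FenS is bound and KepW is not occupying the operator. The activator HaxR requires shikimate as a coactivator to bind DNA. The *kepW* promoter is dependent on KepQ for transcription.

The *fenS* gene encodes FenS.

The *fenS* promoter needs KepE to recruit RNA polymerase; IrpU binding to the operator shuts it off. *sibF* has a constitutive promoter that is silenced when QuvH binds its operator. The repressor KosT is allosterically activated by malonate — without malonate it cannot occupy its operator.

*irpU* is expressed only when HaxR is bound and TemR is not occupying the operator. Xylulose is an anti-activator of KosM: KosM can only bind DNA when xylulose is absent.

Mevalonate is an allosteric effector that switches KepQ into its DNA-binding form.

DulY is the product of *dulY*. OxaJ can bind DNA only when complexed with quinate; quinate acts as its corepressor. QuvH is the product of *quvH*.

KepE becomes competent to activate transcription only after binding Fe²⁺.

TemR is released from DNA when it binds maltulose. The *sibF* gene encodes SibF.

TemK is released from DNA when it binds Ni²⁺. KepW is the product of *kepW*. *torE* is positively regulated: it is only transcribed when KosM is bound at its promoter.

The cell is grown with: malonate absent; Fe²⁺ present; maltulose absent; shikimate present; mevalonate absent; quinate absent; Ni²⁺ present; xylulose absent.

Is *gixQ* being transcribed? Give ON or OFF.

Mevalonate is absent, so KepQ is inactive.
Required activator KepQ is absent, so *kepW* is not transcribed.
So KepW is not produced.
Fe²⁺ is present, so KepE is active.
Shikimate is present, so HaxR is active.
Maltulose is absent, so TemR is active.
With repressor TemR bound, *irpU* is not transcribed.
So IrpU is not produced.
No repressor is bound and KepE is active, so *fenS* is transcribed.
So FenS is produced and active.
No repressor is bound and FenS is active, so *dulY* is transcribed.
So DulY is produced and active.
Malonate is absent, so KosT is inactive.
Quinate is absent, so OxaJ is inactive.
With no repressor bound, *quvH* is transcribed.
So QuvH is produced and active.
With repressor QuvH bound, *sibF* is not transcribed.
So SibF is not produced.
Ni²⁺ is present, so TemK is inactive.
No repressor is bound and DulY is active, so *gixQ* is transcribed.

ON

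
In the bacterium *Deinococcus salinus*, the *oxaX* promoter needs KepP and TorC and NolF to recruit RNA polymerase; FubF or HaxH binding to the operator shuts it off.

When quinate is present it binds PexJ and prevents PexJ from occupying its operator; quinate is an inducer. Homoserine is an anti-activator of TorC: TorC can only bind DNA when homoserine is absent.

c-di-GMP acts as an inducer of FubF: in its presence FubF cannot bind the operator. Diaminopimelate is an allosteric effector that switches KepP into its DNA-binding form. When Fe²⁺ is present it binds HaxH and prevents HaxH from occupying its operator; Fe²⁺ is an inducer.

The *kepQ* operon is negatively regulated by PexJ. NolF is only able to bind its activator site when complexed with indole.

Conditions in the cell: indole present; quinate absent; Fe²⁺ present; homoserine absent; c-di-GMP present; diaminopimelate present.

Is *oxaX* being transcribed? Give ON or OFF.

ON

c-di-GMP is present, so FubF is inactive.
Fe²⁺ is present, so HaxH is inactive.
Diaminopimelate is present, so KepP is active.
Homoserine is absent, so TorC is active.
Indole is present, so NolF is active.
No repressor is bound and KepP and TorC and NolF are active, so *oxaX* is transcribed.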